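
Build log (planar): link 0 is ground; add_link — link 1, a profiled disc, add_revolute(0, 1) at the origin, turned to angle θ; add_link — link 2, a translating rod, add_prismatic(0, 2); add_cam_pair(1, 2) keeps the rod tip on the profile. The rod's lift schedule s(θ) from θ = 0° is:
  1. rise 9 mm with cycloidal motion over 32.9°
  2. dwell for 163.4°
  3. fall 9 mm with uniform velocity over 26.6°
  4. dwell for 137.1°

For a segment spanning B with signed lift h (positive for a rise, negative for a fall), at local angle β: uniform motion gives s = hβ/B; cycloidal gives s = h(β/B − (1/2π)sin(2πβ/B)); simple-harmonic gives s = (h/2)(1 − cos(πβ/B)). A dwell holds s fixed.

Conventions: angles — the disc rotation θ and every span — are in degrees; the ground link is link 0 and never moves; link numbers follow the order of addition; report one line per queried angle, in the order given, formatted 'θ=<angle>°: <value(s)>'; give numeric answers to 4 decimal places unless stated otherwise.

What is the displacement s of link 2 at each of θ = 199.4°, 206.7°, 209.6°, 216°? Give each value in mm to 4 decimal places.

seg 1 [0°–32.9°] cycloidal, h=9: full span → s += 9 → s = 9.0000
seg 2 [32.9°–196.3°] dwell: s stays 9.0000
seg 3 [196.3°–222.9°] uniform, h=-9: θ=199.4° here. β=3.1, B=26.6. -9·3.1/26.6 = -1.0489 → s = 7.9511
seg 3 [196.3°–222.9°] uniform, h=-9: θ=206.7° here. β=10.4, B=26.6. -9·10.4/26.6 = -3.5188 → s = 5.4812
seg 3 [196.3°–222.9°] uniform, h=-9: θ=209.6° here. β=13.3, B=26.6. -9·13.3/26.6 = -4.5000 → s = 4.5000
seg 3 [196.3°–222.9°] uniform, h=-9: θ=216° here. β=19.7, B=26.6. -9·19.7/26.6 = -6.6654 → s = 2.3346

θ=199.4°: 7.9511
θ=206.7°: 5.4812
θ=209.6°: 4.5000
θ=216°: 2.3346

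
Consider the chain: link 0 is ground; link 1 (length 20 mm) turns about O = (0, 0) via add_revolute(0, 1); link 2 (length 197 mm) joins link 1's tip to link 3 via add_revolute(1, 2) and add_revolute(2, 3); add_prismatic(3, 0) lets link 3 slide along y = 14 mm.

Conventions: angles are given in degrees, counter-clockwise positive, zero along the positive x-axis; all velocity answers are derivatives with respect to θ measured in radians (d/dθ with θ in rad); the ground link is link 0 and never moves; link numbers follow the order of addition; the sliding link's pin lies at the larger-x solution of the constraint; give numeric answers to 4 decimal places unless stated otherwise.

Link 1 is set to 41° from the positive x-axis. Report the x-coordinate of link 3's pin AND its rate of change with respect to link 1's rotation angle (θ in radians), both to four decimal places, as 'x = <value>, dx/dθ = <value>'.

geometry: r = 20 mm, L = 197 mm, e = 14 mm
crank pin P = (r cos θ, r sin θ) = (15.094192, 13.121181)
h = r sin θ − e = 13.121181 − 14 = -0.878819
x = r cos θ + √(L² − h²) = 15.094192 + 196.998040 = 212.092231
dx/dθ = −r sin θ − h·r cos θ/√(L² − h²) (θ in radians; h = -0.878819) = -13.053845

x = 212.0922, dx/dθ = -13.0538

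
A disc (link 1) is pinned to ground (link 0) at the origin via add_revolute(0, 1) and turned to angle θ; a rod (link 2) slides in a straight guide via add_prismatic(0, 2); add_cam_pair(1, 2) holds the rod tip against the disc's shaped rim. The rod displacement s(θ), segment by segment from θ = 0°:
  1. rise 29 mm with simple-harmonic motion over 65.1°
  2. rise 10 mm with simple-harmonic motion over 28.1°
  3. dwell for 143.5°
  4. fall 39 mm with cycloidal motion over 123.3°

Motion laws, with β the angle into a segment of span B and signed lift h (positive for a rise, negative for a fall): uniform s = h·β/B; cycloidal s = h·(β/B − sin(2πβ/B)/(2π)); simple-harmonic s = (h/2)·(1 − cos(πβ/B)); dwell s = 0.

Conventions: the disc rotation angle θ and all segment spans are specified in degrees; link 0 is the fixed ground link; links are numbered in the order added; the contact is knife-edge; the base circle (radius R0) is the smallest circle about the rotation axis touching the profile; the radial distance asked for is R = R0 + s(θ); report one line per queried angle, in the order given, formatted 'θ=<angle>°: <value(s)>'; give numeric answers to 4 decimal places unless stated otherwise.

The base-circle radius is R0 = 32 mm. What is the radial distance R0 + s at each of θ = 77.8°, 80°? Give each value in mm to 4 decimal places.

segment 1 (0° to 65.1°, simple-harmonic, h = 29) is passed completely: s = 0.0000 + (29) = 29.0000
θ = 77.8° falls in segment 2 (65.1° to 93.2°, simple-harmonic, h = 10): β = 77.8 − 65.1 = 12.7°, B = 28.1°; Δs = 10/2·(1 − cos(π·0.4520)) = 4.2482; s = 29.0000 + 4.2482 = 33.2482
θ = 80° falls in segment 2 (65.1° to 93.2°, simple-harmonic, h = 10): β = 80 − 65.1 = 14.9°, B = 28.1°; Δs = 10/2·(1 − cos(π·0.5302)) = 5.4744; s = 29.0000 + 5.4744 = 34.4744
θ=77.8°: R = R0 + s = 32 + 33.2482 = 65.2482
θ=80°: R = R0 + s = 32 + 34.4744 = 66.4744

θ=77.8°: 65.2482
θ=80°: 66.4744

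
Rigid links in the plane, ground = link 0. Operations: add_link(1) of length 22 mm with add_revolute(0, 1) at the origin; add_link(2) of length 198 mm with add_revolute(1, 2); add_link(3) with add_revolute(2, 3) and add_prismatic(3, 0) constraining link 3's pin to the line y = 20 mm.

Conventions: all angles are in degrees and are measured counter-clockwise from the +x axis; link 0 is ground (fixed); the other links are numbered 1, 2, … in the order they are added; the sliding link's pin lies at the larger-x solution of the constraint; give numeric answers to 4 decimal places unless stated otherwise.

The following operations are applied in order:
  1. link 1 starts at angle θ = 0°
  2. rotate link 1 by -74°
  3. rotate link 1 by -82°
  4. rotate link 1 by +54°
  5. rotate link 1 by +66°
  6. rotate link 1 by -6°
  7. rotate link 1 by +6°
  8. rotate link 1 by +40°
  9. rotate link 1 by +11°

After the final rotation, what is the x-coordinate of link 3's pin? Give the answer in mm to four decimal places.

geometry: r = 22 mm, L = 198 mm, e = 20 mm; θ starts at 0°
rotate link 1 by -74°: θ ← 0° -74° = -74°
rotate link 1 by -82°: θ ← -74° -82° = -156°
rotate link 1 by +54°: θ ← -156° +54° = -102°
rotate link 1 by +66°: θ ← -102° +66° = -36°
rotate link 1 by -6°: θ ← -36° -6° = -42°
rotate link 1 by +6°: θ ← -42° +6° = -36°
rotate link 1 by +40°: θ ← -36° +40° = 4°
rotate link 1 by +11°: θ ← 4° +11° = 15°
crank pin P = (r cos θ, r sin θ) = (21.250368, 5.694019)
h = r sin θ − e = 5.694019 − 20 = -14.305981
x = r cos θ + √(L² − h²) = 21.250368 + 197.482503 = 218.732871

218.7329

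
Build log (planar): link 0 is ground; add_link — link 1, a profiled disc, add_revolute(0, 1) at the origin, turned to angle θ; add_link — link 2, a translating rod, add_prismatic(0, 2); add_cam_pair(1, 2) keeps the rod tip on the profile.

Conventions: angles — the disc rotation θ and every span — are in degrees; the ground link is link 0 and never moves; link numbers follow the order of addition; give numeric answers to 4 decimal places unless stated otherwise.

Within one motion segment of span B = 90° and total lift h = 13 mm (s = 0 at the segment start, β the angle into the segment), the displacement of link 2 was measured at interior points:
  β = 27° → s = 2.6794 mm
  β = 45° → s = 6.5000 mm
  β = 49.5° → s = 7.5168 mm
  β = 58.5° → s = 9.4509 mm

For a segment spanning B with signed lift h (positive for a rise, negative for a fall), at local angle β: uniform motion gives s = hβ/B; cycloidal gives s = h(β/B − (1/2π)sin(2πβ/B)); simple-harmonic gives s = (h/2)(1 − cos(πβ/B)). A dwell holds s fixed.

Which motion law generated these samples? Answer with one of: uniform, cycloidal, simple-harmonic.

candidates at β/B = r: uniform s = h·r (linear in β); cycloidal s = h·(r − sin(2πr)/(2π)); simple-harmonic s = (h/2)(1 − cos(πr))
β=27°: printed 2.6794 | uniform 3.9000, cycloidal 1.9323, simple-harmonic 2.6794
β=45°: printed 6.5000 | uniform 6.5000, cycloidal 6.5000, simple-harmonic 6.5000
β=49.5°: printed 7.5168 | uniform 7.1500, cycloidal 7.7894, simple-harmonic 7.5168
β=58.5°: printed 9.4509 | uniform 8.4500, cycloidal 10.1239, simple-harmonic 9.4509
only one law matches every sample → simple-harmonic

simple-harmonic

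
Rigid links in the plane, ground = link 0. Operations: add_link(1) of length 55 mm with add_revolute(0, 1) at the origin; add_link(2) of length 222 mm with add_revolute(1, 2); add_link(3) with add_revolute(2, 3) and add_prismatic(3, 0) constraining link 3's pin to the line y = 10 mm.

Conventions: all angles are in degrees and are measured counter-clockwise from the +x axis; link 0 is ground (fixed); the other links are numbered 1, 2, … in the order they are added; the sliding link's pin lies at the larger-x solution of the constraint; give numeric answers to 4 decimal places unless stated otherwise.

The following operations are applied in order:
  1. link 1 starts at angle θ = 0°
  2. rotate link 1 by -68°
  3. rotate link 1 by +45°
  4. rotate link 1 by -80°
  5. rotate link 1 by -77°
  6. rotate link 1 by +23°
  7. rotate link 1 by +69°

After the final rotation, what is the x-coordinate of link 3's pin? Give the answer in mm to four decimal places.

geometry: r = 55 mm, L = 222 mm, e = 10 mm; θ starts at 0°
rotate link 1 by -68°: θ ← 0° -68° = -68°
rotate link 1 by +45°: θ ← -68° +45° = -23°
rotate link 1 by -80°: θ ← -23° -80° = -103°
rotate link 1 by -77°: θ ← -103° -77° = -180°
rotate link 1 by +23°: θ ← -180° +23° = -157°
rotate link 1 by +69°: θ ← -157° +69° = -88°
crank pin P = (r cos θ, r sin θ) = (1.919472, -54.966495)
h = r sin θ − e = -54.966495 − 10 = -64.966495
x = r cos θ + √(L² − h²) = 1.919472 + 212.281310 = 214.200782

214.2008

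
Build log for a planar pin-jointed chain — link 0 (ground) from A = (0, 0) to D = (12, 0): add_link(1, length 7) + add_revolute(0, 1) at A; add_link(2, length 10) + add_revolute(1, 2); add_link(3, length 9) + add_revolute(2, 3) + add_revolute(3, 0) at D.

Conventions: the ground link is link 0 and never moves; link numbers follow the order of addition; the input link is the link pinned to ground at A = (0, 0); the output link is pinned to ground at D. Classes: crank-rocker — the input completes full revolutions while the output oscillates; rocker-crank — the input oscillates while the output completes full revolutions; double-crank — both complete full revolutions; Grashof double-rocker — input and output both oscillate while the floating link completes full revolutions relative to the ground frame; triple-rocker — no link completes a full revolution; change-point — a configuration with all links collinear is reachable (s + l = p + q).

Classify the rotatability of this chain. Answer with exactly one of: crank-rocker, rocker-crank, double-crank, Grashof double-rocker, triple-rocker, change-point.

lengths: ground=12, input=7, coupler=10, output=9
sorted: s=7 (shortest), l=12 (longest), p+q=19
s + l = 19 vs p + q = 19
s + l = p + q → change-point (collinear configuration reachable)

change-point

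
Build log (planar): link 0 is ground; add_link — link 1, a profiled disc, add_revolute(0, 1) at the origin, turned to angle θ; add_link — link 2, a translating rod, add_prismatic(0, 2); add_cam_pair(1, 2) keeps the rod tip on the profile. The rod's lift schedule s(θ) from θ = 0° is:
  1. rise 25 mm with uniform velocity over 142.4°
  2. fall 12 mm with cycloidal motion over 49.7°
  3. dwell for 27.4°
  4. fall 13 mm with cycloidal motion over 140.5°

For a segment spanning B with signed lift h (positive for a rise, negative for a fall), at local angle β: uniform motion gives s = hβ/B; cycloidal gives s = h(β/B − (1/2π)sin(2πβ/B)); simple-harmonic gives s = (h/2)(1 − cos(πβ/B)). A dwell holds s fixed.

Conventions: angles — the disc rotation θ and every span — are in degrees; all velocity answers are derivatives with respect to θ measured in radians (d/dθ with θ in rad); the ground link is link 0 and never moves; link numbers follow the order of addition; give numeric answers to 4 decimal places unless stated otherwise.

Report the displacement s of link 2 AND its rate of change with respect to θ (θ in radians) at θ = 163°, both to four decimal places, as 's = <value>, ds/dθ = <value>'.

seg 1 [0°–142.4°] uniform, h=25: full span → s += 25 → s = 25.0000
seg 2 [142.4°–192.1°] cycloidal, h=-12: θ=163° here. β=20.6, B=49.7. -12·(0.4145 − sin(2π·0.4145)/(2π)) = -3.9964 → s = 21.0036
velocity in seg [142.4°–192.1°] (cycloidal), θ in radians: β = 20.6° = 0.3595 rad, B = 49.7° = 0.8674 rad; ds/dθ = (h/B)(1 − cos(2πβ/B)) = ((-12)/0.8674)(1 − cos(2π·0.4145)) = -25.718725 mm/rad

s = 21.0036, ds/dθ = -25.7187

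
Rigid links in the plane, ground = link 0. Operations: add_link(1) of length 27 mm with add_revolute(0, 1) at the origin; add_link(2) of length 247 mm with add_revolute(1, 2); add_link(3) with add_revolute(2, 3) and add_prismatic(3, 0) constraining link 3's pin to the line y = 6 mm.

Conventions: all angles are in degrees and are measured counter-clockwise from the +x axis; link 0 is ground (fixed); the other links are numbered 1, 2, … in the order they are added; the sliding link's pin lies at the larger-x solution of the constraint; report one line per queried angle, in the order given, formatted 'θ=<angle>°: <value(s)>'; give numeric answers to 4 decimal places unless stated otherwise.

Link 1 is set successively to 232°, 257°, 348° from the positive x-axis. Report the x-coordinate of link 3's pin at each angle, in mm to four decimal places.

geometry: r = 27 mm, L = 247 mm, e = 6 mm
θ=232°: crank pin P = (r cos θ, r sin θ) = (-16.622860, -21.276290)
θ=232°: h = r sin θ − e = -21.276290 − 6 = -27.276290
θ=232°: x = r cos θ + √(L² − h²) = -16.622860 + 245.489315 = 228.866456
θ=257°: crank pin P = (r cos θ, r sin θ) = (-6.073678, -26.307992)
θ=257°: h = r sin θ − e = -26.307992 − 6 = -32.307992
θ=257°: x = r cos θ + √(L² − h²) = -6.073678 + 244.877916 = 238.804237
θ=348°: crank pin P = (r cos θ, r sin θ) = (26.409985, -5.613616)
θ=348°: h = r sin θ − e = -5.613616 − 6 = -11.613616
θ=348°: x = r cos θ + √(L² − h²) = 26.409985 + 246.726820 = 273.136806

θ=232°: 228.8665
θ=257°: 238.8042
θ=348°: 273.1368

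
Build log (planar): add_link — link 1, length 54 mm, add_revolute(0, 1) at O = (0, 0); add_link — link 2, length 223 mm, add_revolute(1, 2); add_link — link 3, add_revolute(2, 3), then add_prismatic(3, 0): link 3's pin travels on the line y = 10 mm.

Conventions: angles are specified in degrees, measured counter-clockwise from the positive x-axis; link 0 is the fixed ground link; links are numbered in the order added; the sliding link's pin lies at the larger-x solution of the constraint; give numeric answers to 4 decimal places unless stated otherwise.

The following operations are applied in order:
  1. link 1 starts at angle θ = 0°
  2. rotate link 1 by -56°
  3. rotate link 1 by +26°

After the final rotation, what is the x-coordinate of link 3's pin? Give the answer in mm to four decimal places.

geometry: r = 54 mm, L = 223 mm, e = 10 mm; θ starts at 0°
rotate link 1 by -56°: θ ← 0° -56° = -56°
rotate link 1 by +26°: θ ← -56° +26° = -30°
crank pin P = (r cos θ, r sin θ) = (46.765372, -27.000000)
h = r sin θ − e = -27.000000 − 10 = -37.000000
x = r cos θ + √(L² − h²) = 46.765372 + 219.909072 = 266.674444

266.6744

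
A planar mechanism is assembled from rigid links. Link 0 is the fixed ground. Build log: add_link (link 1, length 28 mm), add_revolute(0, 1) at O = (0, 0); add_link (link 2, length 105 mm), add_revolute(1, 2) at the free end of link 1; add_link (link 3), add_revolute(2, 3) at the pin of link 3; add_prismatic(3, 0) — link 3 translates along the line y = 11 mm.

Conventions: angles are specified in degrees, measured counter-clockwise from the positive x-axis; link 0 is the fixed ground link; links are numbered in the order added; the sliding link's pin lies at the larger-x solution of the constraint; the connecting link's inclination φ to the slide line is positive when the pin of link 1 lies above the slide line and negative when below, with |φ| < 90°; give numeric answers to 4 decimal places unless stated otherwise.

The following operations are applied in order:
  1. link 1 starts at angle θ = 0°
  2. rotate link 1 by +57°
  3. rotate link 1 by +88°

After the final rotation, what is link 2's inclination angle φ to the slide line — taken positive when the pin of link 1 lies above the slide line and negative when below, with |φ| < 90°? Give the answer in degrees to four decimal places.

geometry: r = 28 mm, L = 105 mm, e = 11 mm; θ starts at 0°
rotate link 1 by +57°: θ ← 0° +57° = 57°
rotate link 1 by +88°: θ ← 57° +88° = 145°
h = r sin θ − e = 16.060140 − 11 = 5.060140
sin φ = h / L = 5.060140 / 105 = 0.04819181
φ = arcsin(0.04819181) = 2.762257°

2.7623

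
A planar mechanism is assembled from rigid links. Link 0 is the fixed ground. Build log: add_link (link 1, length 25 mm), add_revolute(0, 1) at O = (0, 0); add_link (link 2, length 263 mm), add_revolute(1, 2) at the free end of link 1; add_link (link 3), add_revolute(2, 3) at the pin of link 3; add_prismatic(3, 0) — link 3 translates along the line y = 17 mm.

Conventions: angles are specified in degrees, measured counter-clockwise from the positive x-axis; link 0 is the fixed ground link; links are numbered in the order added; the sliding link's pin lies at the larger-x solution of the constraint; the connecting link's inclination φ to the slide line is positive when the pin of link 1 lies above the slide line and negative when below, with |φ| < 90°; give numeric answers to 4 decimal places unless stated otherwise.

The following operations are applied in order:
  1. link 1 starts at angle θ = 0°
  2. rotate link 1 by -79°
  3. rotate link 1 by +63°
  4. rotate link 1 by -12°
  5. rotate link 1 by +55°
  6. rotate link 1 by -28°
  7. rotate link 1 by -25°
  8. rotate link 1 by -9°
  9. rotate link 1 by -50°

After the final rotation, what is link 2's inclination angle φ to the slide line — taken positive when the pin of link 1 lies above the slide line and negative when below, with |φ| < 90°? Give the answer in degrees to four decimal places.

geometry: r = 25 mm, L = 263 mm, e = 17 mm; θ starts at 0°
rotate link 1 by -79°: θ ← 0° -79° = -79°
rotate link 1 by +63°: θ ← -79° +63° = -16°
rotate link 1 by -12°: θ ← -16° -12° = -28°
rotate link 1 by +55°: θ ← -28° +55° = 27°
rotate link 1 by -28°: θ ← 27° -28° = -1°
rotate link 1 by -25°: θ ← -1° -25° = -26°
rotate link 1 by -9°: θ ← -26° -9° = -35°
rotate link 1 by -50°: θ ← -35° -50° = -85°
h = r sin θ − e = -24.904867 − 17 = -41.904867
sin φ = h / L = -41.904867 / 263 = -0.15933410
φ = arcsin(-0.15933410) = -9.168247°

-9.1682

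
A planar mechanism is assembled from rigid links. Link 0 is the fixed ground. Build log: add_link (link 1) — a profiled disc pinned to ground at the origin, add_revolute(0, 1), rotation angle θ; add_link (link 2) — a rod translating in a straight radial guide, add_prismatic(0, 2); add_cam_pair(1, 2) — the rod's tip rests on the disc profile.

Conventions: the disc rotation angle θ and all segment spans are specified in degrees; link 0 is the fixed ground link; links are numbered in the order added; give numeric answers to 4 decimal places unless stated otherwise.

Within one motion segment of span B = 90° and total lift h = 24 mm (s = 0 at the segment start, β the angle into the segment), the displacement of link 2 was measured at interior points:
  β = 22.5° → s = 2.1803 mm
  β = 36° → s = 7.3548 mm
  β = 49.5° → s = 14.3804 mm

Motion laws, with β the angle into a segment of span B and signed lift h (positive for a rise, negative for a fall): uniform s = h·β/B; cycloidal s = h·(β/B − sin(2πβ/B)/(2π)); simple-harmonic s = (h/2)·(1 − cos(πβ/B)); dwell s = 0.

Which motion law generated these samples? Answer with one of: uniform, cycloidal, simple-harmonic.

candidates at β/B = r: uniform s = h·r (linear in β); cycloidal s = h·(r − sin(2πr)/(2π)); simple-harmonic s = (h/2)(1 − cos(πr))
β=22.5°: printed 2.1803 | uniform 6.0000, cycloidal 2.1803, simple-harmonic 3.5147
β=36°: printed 7.3548 | uniform 9.6000, cycloidal 7.3548, simple-harmonic 8.2918
β=49.5°: printed 14.3804 | uniform 13.2000, cycloidal 14.3804, simple-harmonic 13.8772
only one law matches every sample → cycloidal

cycloidal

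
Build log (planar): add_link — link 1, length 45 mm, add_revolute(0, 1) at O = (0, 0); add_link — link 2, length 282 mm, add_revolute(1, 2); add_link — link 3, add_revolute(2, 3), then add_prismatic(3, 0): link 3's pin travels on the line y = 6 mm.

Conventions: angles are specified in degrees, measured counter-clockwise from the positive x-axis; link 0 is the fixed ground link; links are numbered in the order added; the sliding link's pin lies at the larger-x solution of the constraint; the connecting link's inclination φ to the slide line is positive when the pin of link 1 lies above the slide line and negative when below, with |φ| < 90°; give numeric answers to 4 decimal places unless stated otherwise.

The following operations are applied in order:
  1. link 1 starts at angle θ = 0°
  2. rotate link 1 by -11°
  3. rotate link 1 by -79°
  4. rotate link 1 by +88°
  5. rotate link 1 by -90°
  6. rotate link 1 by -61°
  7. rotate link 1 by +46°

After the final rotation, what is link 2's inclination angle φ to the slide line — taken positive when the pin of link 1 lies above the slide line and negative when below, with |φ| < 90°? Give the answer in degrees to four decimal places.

geometry: r = 45 mm, L = 282 mm, e = 6 mm; θ starts at 0°
rotate link 1 by -11°: θ ← 0° -11° = -11°
rotate link 1 by -79°: θ ← -11° -79° = -90°
rotate link 1 by +88°: θ ← -90° +88° = -2°
rotate link 1 by -90°: θ ← -2° -90° = -92°
rotate link 1 by -61°: θ ← -92° -61° = -153°
rotate link 1 by +46°: θ ← -153° +46° = -107°
h = r sin θ − e = -43.033714 − 6 = -49.033714
sin φ = h / L = -49.033714 / 282 = -0.17387842
φ = arcsin(-0.17387842) = -10.013396°

-10.0134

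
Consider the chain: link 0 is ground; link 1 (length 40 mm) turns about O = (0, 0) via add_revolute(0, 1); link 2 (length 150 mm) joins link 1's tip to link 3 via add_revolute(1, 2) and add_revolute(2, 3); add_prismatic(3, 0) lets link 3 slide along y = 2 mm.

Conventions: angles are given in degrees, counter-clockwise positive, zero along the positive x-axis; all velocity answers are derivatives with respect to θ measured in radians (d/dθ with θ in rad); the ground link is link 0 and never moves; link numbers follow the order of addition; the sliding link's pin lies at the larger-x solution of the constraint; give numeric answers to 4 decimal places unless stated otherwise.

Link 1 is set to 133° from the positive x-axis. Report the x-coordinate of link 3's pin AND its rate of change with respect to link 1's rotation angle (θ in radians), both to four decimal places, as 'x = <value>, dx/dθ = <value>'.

geometry: r = 40 mm, L = 150 mm, e = 2 mm
crank pin P = (r cos θ, r sin θ) = (-27.279934, 29.254148)
h = r sin θ − e = 29.254148 − 2 = 27.254148
x = r cos θ + √(L² − h²) = -27.279934 + 147.503259 = 120.223325
dx/dθ = −r sin θ − h·r cos θ/√(L² − h²) (θ in radians; h = 27.254148) = -24.213640

x = 120.2233, dx/dθ = -24.2136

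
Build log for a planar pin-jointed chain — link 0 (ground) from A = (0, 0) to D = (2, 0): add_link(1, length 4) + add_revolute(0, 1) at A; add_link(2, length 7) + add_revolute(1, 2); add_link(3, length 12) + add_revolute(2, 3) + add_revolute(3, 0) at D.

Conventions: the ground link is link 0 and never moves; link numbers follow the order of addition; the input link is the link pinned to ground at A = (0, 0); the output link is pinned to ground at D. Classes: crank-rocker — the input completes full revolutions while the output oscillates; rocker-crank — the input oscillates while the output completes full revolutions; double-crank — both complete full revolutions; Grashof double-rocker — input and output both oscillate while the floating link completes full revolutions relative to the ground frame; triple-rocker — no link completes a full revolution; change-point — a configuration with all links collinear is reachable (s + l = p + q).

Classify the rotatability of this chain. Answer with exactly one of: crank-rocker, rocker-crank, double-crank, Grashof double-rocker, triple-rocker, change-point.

lengths: ground=2, input=4, coupler=7, output=12
sorted: s=2 (shortest), l=12 (longest), p+q=11
s + l = 14 vs p + q = 11
s + l > p + q → non-Grashof → no link fully rotates → triple-rocker

triple-rocker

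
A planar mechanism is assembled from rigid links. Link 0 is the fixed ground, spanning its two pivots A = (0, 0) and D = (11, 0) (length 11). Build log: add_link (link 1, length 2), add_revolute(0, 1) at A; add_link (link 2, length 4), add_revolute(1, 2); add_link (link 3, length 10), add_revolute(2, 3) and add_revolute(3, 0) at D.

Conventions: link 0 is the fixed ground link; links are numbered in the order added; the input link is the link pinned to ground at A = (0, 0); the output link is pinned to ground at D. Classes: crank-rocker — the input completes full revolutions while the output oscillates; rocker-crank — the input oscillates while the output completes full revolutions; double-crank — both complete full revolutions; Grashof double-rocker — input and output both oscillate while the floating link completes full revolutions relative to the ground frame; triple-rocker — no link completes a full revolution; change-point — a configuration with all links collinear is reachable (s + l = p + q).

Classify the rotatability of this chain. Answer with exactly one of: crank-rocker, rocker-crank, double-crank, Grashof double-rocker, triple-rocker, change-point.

lengths: ground=11, input=2, coupler=4, output=10
sorted: s=2 (shortest), l=11 (longest), p+q=14
s + l = 13 vs p + q = 14
s + l < p + q (Grashof) with shortest = input link → crank-rocker

crank-rocker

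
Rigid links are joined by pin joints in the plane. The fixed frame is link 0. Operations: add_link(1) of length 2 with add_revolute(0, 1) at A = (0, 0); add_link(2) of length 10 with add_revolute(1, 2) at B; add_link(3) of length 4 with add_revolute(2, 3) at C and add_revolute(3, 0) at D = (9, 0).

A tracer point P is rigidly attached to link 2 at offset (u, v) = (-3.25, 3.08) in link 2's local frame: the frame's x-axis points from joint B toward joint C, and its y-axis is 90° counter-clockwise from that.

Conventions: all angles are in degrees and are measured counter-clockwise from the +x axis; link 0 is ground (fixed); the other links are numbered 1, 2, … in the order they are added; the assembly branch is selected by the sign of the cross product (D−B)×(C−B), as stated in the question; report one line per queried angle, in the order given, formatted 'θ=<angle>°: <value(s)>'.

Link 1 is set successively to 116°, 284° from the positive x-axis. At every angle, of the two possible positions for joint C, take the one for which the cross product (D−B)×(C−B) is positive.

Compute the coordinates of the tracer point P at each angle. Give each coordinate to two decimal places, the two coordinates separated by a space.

A=(0,0), D=(9.00,0)
θ=116°: B = A + 2.00·(cos116°, sin116°) = (-0.8767, 1.7976)
θ=116°: |BD| = 10.0390
θ=116°: circle(B,10.00) ∩ circle(D,4.00): a=9.2032, h=3.9117
θ=116°:   candidates: C₊=(8.8781,3.9981) cross=39.270; C₋=(7.4773,-3.6988) cross=-39.270
θ=116°:   branch + wants cross > 0 → take C=(8.8781,3.9981) (cross=39.270)
θ=116°: ex = (C−B)/|BC| = (0.9755,0.2201); ey = (-0.2201,0.9755)
θ=116°: P = B + -3.25·ex + 3.08·ey = (-4.7248,4.0869)
θ=284°: B = A + 2.00·(cos284°, sin284°) = (0.4838, -1.9406)
θ=284°: |BD| = 8.7345
θ=284°: circle(B,10.00) ∩ circle(D,4.00): a=9.1758, h=3.9756
θ=284°:   candidates: C₊=(8.5470,3.9743) cross=34.725; C₋=(10.3136,-3.7782) cross=-34.725
θ=284°:   branch + wants cross > 0 → take C=(8.5470,3.9743) (cross=34.725)
θ=284°: ex = (C−B)/|BC| = (0.8063,0.5915); ey = (-0.5915,0.8063)
θ=284°: P = B + -3.25·ex + 3.08·ey = (-3.9585,-1.3795)

θ=116°: -4.72 4.09
θ=284°: -3.96 -1.38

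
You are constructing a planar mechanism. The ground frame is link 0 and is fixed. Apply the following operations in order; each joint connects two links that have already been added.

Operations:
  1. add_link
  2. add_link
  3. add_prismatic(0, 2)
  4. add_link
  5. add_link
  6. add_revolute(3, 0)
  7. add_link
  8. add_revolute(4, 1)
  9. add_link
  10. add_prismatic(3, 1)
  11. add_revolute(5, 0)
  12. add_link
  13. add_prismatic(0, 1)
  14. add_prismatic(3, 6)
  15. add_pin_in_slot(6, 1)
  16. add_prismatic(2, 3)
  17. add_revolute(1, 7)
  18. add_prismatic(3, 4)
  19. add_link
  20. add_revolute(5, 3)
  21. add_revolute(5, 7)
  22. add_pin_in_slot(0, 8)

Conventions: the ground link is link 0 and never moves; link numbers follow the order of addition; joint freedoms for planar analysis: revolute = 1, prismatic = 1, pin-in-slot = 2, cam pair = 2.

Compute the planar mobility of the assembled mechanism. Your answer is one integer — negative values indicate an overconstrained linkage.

link 0 = ground. State L|J1|J2 = 1|0|0
+link1  2|0|0
+link2  3|0|0
P(0,2) f=1→J1  3|1|0
+link3  4|1|0
+link4  5|1|0
R(3,0) f=1→J1  5|2|0
+link5  6|2|0
R(4,1) f=1→J1  6|3|0
+link6  7|3|0
P(3,1) f=1→J1  7|4|0
R(5,0) f=1→J1  7|5|0
+link7  8|5|0
P(0,1) f=1→J1  8|6|0
P(3,6) f=1→J1  8|7|0
PS(6,1) f=2→J2  8|7|1
P(2,3) f=1→J1  8|8|1
R(1,7) f=1→J1  8|9|1
P(3,4) f=1→J1  8|10|1
+link8  9|10|1
R(5,3) f=1→J1  9|11|1
R(5,7) f=1→J1  9|12|1
PS(0,8) f=2→J2  9|12|2
M = 3(9−1)−2·12−2 = 24−24−2 = -2

M = -2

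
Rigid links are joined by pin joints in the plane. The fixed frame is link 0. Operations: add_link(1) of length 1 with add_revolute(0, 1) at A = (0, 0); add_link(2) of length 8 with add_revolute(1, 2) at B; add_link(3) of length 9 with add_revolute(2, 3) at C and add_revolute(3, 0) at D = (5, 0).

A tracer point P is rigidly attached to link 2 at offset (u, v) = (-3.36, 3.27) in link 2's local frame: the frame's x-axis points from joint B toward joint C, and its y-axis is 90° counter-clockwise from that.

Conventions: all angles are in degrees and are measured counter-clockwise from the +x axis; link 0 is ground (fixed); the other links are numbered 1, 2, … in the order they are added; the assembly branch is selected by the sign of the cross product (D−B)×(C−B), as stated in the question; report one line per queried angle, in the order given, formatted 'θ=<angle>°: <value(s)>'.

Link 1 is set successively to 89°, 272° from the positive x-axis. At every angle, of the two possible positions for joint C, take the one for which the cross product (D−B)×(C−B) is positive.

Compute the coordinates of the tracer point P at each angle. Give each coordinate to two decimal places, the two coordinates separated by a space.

A=(0,0), D=(5.00,0)
θ=89°: B = A + 1.00·(cos89°, sin89°) = (0.0175, 0.9998)
θ=89°: |BD| = 5.0819
θ=89°: circle(B,8.00) ∩ circle(D,9.00): a=0.8683, h=7.9527
θ=89°:   candidates: C₊=(2.4335,8.6263) cross=40.415; C₋=(-0.6959,-6.9683) cross=-40.415
θ=89°:   branch + wants cross > 0 → take C=(2.4335,8.6263) (cross=40.415)
θ=89°: ex = (C−B)/|BC| = (0.3020,0.9533); ey = (-0.9533,0.3020)
θ=89°: P = B + -3.36·ex + 3.27·ey = (-4.1146,-1.2157)
θ=272°: B = A + 1.00·(cos272°, sin272°) = (0.0349, -0.9994)
θ=272°: |BD| = 5.0647
θ=272°: circle(B,8.00) ∩ circle(D,9.00): a=0.8541, h=7.9543
θ=272°:   candidates: C₊=(-0.6974,6.9670) cross=40.286; C₋=(2.4417,-8.6287) cross=-40.286
θ=272°:   branch + wants cross > 0 → take C=(-0.6974,6.9670) (cross=40.286)
θ=272°: ex = (C−B)/|BC| = (-0.0915,0.9958); ey = (-0.9958,-0.0915)
θ=272°: P = B + -3.36·ex + 3.27·ey = (-2.9138,-4.6446)

θ=89°: -4.11 -1.22
θ=272°: -2.91 -4.64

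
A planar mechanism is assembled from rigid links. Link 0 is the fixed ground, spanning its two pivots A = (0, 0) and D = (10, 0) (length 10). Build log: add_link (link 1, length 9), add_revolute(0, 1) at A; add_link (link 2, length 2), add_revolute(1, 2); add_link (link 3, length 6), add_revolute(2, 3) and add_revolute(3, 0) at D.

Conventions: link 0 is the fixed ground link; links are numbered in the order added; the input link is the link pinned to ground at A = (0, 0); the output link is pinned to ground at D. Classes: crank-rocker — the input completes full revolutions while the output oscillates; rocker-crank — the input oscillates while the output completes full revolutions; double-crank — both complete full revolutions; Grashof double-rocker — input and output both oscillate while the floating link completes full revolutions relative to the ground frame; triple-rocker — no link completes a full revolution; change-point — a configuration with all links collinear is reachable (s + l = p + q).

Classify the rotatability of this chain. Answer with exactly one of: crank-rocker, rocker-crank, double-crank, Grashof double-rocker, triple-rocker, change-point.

lengths: ground=10, input=9, coupler=2, output=6
sorted: s=2 (shortest), l=10 (longest), p+q=15
s + l = 12 vs p + q = 15
s + l < p + q (Grashof) with shortest = coupler link → Grashof double-rocker

Grashof double-rocker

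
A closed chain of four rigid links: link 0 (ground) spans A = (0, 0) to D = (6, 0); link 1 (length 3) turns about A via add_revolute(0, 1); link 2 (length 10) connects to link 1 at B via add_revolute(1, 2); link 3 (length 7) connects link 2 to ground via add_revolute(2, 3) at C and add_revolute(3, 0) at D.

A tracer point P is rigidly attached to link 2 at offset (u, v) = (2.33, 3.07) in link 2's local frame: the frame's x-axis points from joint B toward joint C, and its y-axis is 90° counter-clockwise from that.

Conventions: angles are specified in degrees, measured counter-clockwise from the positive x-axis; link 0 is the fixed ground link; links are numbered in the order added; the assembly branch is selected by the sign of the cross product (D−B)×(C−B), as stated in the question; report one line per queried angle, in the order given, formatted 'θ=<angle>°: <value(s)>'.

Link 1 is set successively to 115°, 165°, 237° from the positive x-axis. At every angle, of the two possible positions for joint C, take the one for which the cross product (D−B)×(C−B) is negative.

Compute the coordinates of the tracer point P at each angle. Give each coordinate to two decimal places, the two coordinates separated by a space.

A=(0,0), D=(6.00,0)
θ=115°: B = A + 3.00·(cos115°, sin115°) = (-1.2679, 2.7189)
θ=115°: |BD| = 7.7598
θ=115°: circle(B,10.00) ∩ circle(D,7.00): a=7.1661, h=6.9748
θ=115°:   candidates: C₊=(7.8878,6.7406) cross=54.123; C₋=(3.0001,-6.3246) cross=-54.123
θ=115°:   branch - wants cross < 0 → take C=(3.0001,-6.3246) (cross=-54.123)
θ=115°: ex = (C−B)/|BC| = (0.4268,-0.9044); ey = (0.9044,0.4268)
θ=115°: P = B + 2.33·ex + 3.07·ey = (2.5029,1.9220)
θ=165°: B = A + 3.00·(cos165°, sin165°) = (-2.8978, 0.7765)
θ=165°: |BD| = 8.9316
θ=165°: circle(B,10.00) ∩ circle(D,7.00): a=7.3208, h=6.8122
θ=165°:   candidates: C₊=(4.9875,6.9264) cross=60.843; C₋=(3.8031,-6.6463) cross=-60.843
θ=165°:   branch - wants cross < 0 → take C=(3.8031,-6.6463) (cross=-60.843)
θ=165°: ex = (C−B)/|BC| = (0.6701,-0.7423); ey = (0.7423,0.6701)
θ=165°: P = B + 2.33·ex + 3.07·ey = (0.9423,1.1041)
θ=237°: B = A + 3.00·(cos237°, sin237°) = (-1.6339, -2.5160)
θ=237°: |BD| = 8.0378
θ=237°: circle(B,10.00) ∩ circle(D,7.00): a=7.1914, h=6.9486
θ=237°:   candidates: C₊=(3.0210,6.3345) cross=55.852; C₋=(7.3712,-6.8644) cross=-55.852
θ=237°:   branch - wants cross < 0 → take C=(7.3712,-6.8644) (cross=-55.852)
θ=237°: ex = (C−B)/|BC| = (0.9005,-0.4348); ey = (0.4348,0.9005)
θ=237°: P = B + 2.33·ex + 3.07·ey = (1.7992,-0.7646)

θ=115°: 2.50 1.92
θ=165°: 0.94 1.10
θ=237°: 1.80 -0.76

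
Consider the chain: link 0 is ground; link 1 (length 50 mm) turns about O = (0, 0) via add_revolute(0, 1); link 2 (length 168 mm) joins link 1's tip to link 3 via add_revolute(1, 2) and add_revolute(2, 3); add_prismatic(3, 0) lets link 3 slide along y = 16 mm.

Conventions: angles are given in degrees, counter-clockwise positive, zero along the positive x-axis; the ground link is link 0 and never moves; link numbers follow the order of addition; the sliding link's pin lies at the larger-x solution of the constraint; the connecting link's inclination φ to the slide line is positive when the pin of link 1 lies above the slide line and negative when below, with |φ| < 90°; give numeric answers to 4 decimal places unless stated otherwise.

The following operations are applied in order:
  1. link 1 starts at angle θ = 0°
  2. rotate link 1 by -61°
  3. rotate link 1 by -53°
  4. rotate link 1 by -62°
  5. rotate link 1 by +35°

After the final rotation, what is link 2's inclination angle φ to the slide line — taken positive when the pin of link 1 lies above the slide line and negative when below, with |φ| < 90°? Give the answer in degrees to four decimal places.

geometry: r = 50 mm, L = 168 mm, e = 16 mm; θ starts at 0°
rotate link 1 by -61°: θ ← 0° -61° = -61°
rotate link 1 by -53°: θ ← -61° -53° = -114°
rotate link 1 by -62°: θ ← -114° -62° = -176°
rotate link 1 by +35°: θ ← -176° +35° = -141°
h = r sin θ − e = -31.466020 − 16 = -47.466020
sin φ = h / L = -47.466020 / 168 = -0.28253583
φ = arcsin(-0.28253583) = -16.411609°

-16.4116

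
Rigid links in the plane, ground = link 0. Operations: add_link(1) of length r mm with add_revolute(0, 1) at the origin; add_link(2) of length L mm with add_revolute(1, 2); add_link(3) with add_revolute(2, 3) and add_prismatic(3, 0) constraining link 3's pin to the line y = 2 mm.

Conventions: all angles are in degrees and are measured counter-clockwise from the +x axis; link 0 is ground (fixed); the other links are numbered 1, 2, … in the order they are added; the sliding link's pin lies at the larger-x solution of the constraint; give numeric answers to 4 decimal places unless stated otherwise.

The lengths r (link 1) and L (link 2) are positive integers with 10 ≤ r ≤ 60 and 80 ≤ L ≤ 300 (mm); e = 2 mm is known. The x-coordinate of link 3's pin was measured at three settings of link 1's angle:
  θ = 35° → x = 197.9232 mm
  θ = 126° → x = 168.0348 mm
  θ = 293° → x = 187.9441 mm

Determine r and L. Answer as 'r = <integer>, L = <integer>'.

constraint per measurement: (x − r cos θ)² + (r sin θ − e)² = L²
subtracting the θ₁ and θ₂ equations cancels the r² and L² terms:
r = (x₁² − x₂²) / (2[(x₁cos θ₁ + e sin θ₁) − (x₂cos θ₂ + e sin θ₂)]) = 21.0000 → r = 21
L² = (x₁ − r cos θ₁)² + (r sin θ₁ − e)² = 32760.9865 → L = 181.0000 → L = 181
check at θ₃=293°: x = 187.9441 (printed 187.9441) ✓

r = 21, L = 181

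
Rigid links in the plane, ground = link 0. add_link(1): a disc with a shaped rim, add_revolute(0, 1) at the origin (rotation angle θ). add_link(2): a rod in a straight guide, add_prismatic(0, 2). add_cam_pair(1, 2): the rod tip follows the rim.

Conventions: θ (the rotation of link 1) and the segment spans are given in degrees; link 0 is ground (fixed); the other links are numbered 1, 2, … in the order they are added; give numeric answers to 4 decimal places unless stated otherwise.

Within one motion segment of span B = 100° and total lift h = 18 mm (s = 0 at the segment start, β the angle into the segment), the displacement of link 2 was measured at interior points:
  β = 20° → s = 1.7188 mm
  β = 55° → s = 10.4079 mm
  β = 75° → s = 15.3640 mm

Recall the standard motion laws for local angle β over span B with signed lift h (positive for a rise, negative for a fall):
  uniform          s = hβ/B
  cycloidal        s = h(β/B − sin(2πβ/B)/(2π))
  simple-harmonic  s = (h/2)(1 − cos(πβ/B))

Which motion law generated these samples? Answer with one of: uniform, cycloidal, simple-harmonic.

candidates at β/B = r: uniform s = h·r (linear in β); cycloidal s = h·(r − sin(2πr)/(2π)); simple-harmonic s = (h/2)(1 − cos(πr))
β=20°: printed 1.7188 | uniform 3.6000, cycloidal 0.8754, simple-harmonic 1.7188
β=55°: printed 10.4079 | uniform 9.9000, cycloidal 10.7853, simple-harmonic 10.4079
β=75°: printed 15.3640 | uniform 13.5000, cycloidal 16.3648, simple-harmonic 15.3640
only one law matches every sample → simple-harmonic

simple-harmonic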